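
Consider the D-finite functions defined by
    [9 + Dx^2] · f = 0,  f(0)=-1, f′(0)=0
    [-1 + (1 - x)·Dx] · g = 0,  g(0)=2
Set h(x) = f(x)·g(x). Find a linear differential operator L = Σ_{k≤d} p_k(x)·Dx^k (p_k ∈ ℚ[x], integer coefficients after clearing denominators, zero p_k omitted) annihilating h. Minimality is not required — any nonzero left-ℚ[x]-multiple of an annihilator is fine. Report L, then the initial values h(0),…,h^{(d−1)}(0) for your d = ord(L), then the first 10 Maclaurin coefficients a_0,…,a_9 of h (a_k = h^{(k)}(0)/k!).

L = (-9 + 9·x) + 2·Dx + (-1 + x)·Dx^2  (order 2).
h: a_k = -2, -2, 7, 7, 1/4, 1/4, 91/40, 91/40, 4367/2240, 4367/2240, …
ICs: h(0) = -2, h′(0) = -2.

f: a_k = -1, 0, 9/2, 0, -27/8, 0, 81/80, 0, -729/4480, 0, …
g: a_k = 2, 2, 2, 2, 2, 2, 2, 2, 2, 2, …
Product ⇒ symmetric product L₀, ord ≤ 2.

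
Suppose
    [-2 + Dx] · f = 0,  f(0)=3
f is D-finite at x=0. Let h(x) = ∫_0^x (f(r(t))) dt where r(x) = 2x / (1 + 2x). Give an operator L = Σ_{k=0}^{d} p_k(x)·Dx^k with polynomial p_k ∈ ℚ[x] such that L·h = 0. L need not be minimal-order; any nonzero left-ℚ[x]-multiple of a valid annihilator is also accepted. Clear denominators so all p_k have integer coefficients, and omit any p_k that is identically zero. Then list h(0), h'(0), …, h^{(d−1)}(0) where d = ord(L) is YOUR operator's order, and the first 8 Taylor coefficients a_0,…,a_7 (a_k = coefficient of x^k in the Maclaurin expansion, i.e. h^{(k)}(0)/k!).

L = -4·Dx + (1 + 4·x + 4·x^2)·Dx^2  (order 2).
h: a_k = 0, 3, 6, 0, -4, 32/5, -32/5, 256/105, …
ICs: h(0) = 0, h′(0) = 3.

f: a_k = 3, 6, 6, 4, 2, 4/5, 4/15, 8/105, …
L₀ from L_f via x↦r, Dx↦r'^{-1}Dx.
∫: right-multiply L₀ by Dx.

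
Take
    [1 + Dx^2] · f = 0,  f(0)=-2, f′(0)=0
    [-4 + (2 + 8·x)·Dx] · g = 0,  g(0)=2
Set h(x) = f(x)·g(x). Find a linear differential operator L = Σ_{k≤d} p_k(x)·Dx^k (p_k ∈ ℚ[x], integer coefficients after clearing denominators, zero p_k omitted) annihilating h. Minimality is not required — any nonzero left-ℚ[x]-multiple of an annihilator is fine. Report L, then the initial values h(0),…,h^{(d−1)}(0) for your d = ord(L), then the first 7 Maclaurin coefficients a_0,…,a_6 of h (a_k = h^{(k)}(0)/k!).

f: a_k = -2, 0, 1, 0, -1/12, 0, 1/360, …
g: a_k = 2, 4, -4, 8, -20, 56, -168, …
f·g: L₀ = L_f ⊗_s L_g, ord ≤ 2·1.
L = (13 + 8·x + 16·x^2) + (-4 - 16·x)·Dx + (1 + 8·x + 16·x^2)·Dx^2  (order 2).
h: a_k = -4, -8, 10, -12, 215/6, -313/3, 56941/180, …
ICs: h(0) = -4, h′(0) = -8.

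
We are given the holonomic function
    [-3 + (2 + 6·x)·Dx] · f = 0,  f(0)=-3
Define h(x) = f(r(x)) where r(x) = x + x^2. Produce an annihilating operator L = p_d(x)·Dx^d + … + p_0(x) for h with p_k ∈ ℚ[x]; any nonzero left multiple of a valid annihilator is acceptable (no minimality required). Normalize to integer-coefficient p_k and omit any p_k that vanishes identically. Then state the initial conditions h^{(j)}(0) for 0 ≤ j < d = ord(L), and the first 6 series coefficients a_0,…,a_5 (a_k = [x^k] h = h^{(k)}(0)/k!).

f: a_k = -3, -9/2, 27/8, -81/16, 1215/128, -5103/256, …
L₀ from L_f via x↦r, Dx↦r'^{-1}Dx.
L = (-3 - 6·x) + (2 + 6·x + 6·x^2)·Dx  (order 1).
h: a_k = -3, -9/2, -9/8, 27/16, -297/128, 729/256, …
ICs: h(0) = -3.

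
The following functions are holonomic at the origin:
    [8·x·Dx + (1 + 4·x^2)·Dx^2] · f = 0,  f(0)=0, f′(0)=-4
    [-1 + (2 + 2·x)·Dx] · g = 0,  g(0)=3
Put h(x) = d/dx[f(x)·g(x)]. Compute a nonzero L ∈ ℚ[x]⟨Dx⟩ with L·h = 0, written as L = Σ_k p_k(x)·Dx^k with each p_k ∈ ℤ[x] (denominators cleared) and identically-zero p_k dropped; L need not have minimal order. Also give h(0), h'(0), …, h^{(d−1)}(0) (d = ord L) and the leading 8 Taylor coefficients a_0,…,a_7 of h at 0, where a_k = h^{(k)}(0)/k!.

L = (29 + 160·x - 280·x^2 - 384·x^3 - 48·x^4) + (76 + 300·x - 288·x^2 - 1664·x^3 - 1344·x^4 - 192·x^5)·Dx + (12 - 40·x - 84·x^2 - 256·x^3 - 544·x^4 - 384·x^5 - 64·x^6)·Dx^2  (order 2).
h: a_k = -12, -12, 105/2, 29, -6389/32, -17787/160, 1022653/1280, 944407/2240, …
ICs: h(0) = -12, h′(0) = -12.

f: a_k = 0, -4, 0, 16/3, 0, -64/5, 0, 256/7, …
g: a_k = 3, 3/2, -3/8, 3/16, -15/128, 21/256, -63/1024, 99/2048, …
Product ⇒ symmetric product L₀, ord ≤ 2.
h=h₀': d/dx-closure on L₀ ⇒ L.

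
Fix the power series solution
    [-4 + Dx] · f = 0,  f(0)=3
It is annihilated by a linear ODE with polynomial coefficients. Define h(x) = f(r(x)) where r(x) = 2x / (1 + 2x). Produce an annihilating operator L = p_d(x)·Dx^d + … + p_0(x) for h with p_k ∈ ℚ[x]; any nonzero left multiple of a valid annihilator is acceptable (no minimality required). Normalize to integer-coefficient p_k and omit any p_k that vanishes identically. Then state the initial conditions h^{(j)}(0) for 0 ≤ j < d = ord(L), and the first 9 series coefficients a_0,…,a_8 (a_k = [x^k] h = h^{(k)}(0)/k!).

L = -8 + (1 + 4·x + 4·x^2)·Dx  (order 1).
h: a_k = 3, 24, 48, -32, -64, 896/5, -2816/15, -8704/105, 80896/105, …
ICs: h(0) = 3.

f: a_k = 3, 12, 24, 32, 32, 128/5, 256/15, 1024/105, 512/105, …
Change of var in L_f (x↦r) gives L₀.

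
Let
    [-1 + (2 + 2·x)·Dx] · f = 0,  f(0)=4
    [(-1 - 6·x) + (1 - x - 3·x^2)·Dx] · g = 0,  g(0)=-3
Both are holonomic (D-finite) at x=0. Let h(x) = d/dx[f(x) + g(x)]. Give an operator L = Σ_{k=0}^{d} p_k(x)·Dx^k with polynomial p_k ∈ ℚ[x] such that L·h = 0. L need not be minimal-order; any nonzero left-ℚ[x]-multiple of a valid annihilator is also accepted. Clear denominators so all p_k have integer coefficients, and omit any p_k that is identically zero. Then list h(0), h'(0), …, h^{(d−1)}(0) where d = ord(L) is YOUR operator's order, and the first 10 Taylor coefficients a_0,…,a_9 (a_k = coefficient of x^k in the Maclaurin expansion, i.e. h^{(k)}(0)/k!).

L = (-108 - 690·x - 1260·x^2 - 1620·x^3 - 810·x^4) + (-165 - 1476·x - 3819·x^2 - 6408·x^3 - 6345·x^4 - 2430·x^5)·Dx + (34 + 114·x + 134·x^2 - 378·x^3 - 1422·x^4 - 1530·x^5 - 540·x^6)·Dx^2  (order 2).
h: a_k = -1, -25, -249/4, -1829/8, -38365/64, -223551/128, -2332953/512, -12485037/1024, -512698077/16384, -2637508475/32768, …
ICs: h(0) = -1, h′(0) = -25.

f: a_k = 4, 2, -1/2, 1/4, -5/32, 7/64, -21/256, 33/512, -429/8192, 715/16384, …
g: a_k = -3, -3, -12, -21, -57, -120, -291, -651, -1524, -3477, …
h₀=f+g: left-lcm gives L₀, ord ≤ 2.
Differentiate: ansatz ord ≤ ord L₀ ⇒ L.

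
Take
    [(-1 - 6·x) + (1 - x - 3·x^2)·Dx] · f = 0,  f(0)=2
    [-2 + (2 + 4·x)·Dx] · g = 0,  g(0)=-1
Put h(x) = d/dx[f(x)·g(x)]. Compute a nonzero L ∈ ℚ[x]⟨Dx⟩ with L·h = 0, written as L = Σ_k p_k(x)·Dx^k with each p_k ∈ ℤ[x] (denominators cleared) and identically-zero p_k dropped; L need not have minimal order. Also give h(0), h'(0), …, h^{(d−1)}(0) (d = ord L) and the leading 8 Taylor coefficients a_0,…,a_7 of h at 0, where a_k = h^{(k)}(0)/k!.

L = (9 + 66·x + 165·x^2 + 210·x^3 + 135·x^4) + (-2 - 9·x - 6·x^2 + 38·x^3 + 87·x^4 + 54·x^5)·Dx  (order 1).
h: a_k = -4, -18, -66, -191, -1155/2, -6147/4, -16989/4, -87579/8, …
ICs: h(0) = -4.

f: a_k = 2, 2, 8, 14, 38, 80, 194, 434, …
g: a_k = -1, -1, 1/2, -1/2, 5/8, -7/8, 21/16, -33/16, …
L₀ := L_f ⊗_s L_g (sym. prod.), ord ≤ 1.
h=h₀': d/dx-closure on L₀ ⇒ L.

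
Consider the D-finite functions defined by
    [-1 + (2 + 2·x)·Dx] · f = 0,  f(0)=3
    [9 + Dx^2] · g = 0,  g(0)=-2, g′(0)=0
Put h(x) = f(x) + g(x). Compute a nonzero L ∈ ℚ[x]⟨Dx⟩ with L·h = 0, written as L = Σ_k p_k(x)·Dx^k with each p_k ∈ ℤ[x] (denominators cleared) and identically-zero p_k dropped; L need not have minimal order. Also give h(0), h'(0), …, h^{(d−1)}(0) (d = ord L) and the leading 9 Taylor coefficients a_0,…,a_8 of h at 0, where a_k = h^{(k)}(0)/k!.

f: a_k = 3, 3/2, -3/8, 3/16, -15/128, 21/256, -63/1024, 99/2048, -1287/32768, …
g: a_k = -2, 0, 9, 0, -27/4, 0, 81/40, 0, -729/2240, …
L₀ := lclm(L_f,L_g); ord L₀ ≤ 1+2.
L = (-351 - 648·x - 324·x^2) + (630 + 1926·x + 1944·x^2 + 648·x^3)·Dx + (-39 - 72·x - 36·x^2)·Dx^2 + (70 + 214·x + 216·x^2 + 72·x^3)·Dx^3  (order 3).
h: a_k = 1, 3/2, 69/8, 3/16, -879/128, 21/256, 10053/5120, 99/2048, -418293/1146880, …
ICs: h(0) = 1, h′(0) = 3/2, h′′(0) = 69/4.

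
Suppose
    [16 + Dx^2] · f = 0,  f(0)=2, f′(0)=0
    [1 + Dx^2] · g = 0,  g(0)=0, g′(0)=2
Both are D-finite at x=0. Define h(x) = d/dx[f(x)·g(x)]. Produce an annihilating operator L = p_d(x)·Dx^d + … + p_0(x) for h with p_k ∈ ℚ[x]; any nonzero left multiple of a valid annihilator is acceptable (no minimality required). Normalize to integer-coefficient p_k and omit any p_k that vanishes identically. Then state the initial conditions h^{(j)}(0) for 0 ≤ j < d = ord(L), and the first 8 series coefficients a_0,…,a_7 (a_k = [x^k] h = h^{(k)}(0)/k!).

L = 225 + 34·Dx^2 + Dx^4  (order 4).
h: a_k = 4, 0, -98, 0, 1441/6, 0, -37969/180, 0, …
ICs: h(0) = 4, h′(0) = 0, h′′(0) = -196, h′′′(0) = 0.

f: a_k = 2, 0, -16, 0, 64/3, 0, -512/45, 0, …
g: a_k = 0, 2, 0, -1/3, 0, 1/60, 0, -1/2520, …
f·g: L₀ = L_f ⊗_s L_g, ord ≤ 2·2.
Differentiate: ansatz ord ≤ ord L₀ ⇒ L.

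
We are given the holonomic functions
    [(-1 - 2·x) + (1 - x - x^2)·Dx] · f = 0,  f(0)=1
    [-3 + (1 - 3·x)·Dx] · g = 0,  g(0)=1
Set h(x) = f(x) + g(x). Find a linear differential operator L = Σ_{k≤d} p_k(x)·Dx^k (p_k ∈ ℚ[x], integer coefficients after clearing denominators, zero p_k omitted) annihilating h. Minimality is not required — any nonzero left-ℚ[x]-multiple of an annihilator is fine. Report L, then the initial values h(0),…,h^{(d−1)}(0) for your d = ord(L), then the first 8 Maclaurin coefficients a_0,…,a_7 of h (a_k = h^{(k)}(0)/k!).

L = (-6 - 36·x + 18·x^2 - 18·x^3) + (14 - 18·x - 24·x^2 + 18·x^3 - 36·x^4)·Dx + (-2 + 10·x - 15·x^2 + 10·x^3 - 9·x^5)·Dx^2  (order 2).
h: a_k = 2, 4, 11, 30, 86, 251, 742, 2208, …
ICs: h(0) = 2, h′(0) = 4.

f: a_k = 1, 1, 2, 3, 5, 8, 13, 21, …
g: a_k = 1, 3, 9, 27, 81, 243, 729, 2187, …
L₀ := lclm(L_f,L_g); ord L₀ ≤ 1+1.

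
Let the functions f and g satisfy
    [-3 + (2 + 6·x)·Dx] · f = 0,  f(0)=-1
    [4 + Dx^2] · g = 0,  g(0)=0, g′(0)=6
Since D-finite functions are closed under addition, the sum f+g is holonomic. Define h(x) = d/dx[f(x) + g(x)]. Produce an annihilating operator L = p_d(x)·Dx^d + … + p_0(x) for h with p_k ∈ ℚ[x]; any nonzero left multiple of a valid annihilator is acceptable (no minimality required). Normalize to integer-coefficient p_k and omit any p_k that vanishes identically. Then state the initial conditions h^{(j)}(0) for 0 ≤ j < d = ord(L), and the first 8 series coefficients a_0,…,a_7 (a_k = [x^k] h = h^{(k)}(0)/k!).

L = (-1812 - 1152·x - 1728·x^2) + (-344 - 1800·x - 3456·x^2 - 3456·x^3)·Dx + (-453 - 288·x - 432·x^2)·Dx^2 + (-86 - 450·x - 864·x^2 - 864·x^3)·Dx^3  (order 3).
h: a_k = 9/2, 9/4, -273/16, 405/32, -7481/256, 45927/512, -7594339/30720, 2814669/4096, …
ICs: h(0) = 9/2, h′(0) = 9/4, h′′(0) = -273/8.

f: a_k = -1, -3/2, 9/8, -27/16, 405/128, -1701/256, 15309/1024, -72171/2048, …
g: a_k = 0, 6, 0, -4, 0, 4/5, 0, -8/105, …
h₀=f+g: left-lcm gives L₀, ord ≤ 3.
Derive L from L₀ (diff closure).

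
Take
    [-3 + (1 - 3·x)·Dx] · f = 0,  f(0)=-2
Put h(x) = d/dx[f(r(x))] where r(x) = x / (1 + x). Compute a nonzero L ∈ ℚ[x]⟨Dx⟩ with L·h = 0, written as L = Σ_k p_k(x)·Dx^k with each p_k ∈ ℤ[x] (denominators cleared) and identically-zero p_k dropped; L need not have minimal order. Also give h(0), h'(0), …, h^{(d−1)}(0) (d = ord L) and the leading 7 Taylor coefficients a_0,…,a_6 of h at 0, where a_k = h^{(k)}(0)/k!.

f: a_k = -2, -6, -18, -54, -162, -486, -1458, …
Substitute x→r, Dx→(1/r')Dx; clear ⇒ L₀.
Differentiate: ansatz ord ≤ ord L₀ ⇒ L.
L = 4 + (-1 + 2·x)·Dx  (order 1).
h: a_k = -6, -24, -72, -192, -480, -1152, -2688, …
ICs: h(0) = -6.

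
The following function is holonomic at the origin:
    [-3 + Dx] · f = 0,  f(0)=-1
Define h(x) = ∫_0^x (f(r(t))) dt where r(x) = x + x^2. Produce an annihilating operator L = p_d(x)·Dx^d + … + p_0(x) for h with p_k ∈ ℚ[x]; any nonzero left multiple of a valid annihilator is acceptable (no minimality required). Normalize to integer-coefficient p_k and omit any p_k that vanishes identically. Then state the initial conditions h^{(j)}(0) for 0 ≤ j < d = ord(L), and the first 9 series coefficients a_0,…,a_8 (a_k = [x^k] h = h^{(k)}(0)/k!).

L = (-3 - 6·x)·Dx + Dx^2  (order 2).
h: a_k = 0, -1, -3/2, -5/2, -27/8, -171/40, -387/80, -2871/560, -4509/896, …
ICs: h(0) = 0, h′(0) = -1.

f: a_k = -1, -3, -9/2, -9/2, -27/8, -81/40, -81/80, -243/560, -729/4480, …
Change of var in L_f (x↦r) gives L₀.
h=∫h₀ ⇒ L = L₀·Dx.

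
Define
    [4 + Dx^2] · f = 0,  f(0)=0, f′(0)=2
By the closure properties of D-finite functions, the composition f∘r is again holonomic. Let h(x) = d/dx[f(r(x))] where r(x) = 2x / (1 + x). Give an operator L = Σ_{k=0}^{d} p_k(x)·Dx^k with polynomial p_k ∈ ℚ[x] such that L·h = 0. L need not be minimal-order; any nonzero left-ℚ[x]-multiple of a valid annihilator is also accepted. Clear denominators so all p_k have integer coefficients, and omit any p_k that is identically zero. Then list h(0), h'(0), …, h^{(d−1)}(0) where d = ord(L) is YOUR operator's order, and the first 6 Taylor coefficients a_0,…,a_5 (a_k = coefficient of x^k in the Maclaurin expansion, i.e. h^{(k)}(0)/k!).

L = (22 + 12·x + 6·x^2) + (6 + 18·x + 18·x^2 + 6·x^3)·Dx + (1 + 4·x + 6·x^2 + 4·x^3 + x^4)·Dx^2  (order 2).
h: a_k = 4, -8, -20, 112, -772/3, 360, …
ICs: h(0) = 4, h′(0) = -8.

f: a_k = 0, 2, 0, -4/3, 0, 4/15, …
Change of var in L_f (x↦r) gives L₀.
Derive L from L₀ (diff closure).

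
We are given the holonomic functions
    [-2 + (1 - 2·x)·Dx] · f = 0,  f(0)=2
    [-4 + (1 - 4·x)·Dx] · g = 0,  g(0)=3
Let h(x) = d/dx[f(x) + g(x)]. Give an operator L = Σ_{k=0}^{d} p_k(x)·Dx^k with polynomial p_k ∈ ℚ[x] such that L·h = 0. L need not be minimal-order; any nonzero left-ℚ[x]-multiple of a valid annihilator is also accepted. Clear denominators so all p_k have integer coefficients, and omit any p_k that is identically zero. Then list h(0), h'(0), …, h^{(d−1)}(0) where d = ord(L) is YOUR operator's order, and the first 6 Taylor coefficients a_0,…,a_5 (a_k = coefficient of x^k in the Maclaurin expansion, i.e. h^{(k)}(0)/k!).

L = 48 + (-18 + 48·x)·Dx + (1 - 6·x + 8·x^2)·Dx^2  (order 2).
h: a_k = 16, 112, 624, 3200, 15680, 74496, …
ICs: h(0) = 16, h′(0) = 112.

f: a_k = 2, 4, 8, 16, 32, 64, …
g: a_k = 3, 12, 48, 192, 768, 3072, …
h₀=f+g: left-lcm gives L₀, ord ≤ 2.
h=h₀': d/dx-closure on L₀ ⇒ L.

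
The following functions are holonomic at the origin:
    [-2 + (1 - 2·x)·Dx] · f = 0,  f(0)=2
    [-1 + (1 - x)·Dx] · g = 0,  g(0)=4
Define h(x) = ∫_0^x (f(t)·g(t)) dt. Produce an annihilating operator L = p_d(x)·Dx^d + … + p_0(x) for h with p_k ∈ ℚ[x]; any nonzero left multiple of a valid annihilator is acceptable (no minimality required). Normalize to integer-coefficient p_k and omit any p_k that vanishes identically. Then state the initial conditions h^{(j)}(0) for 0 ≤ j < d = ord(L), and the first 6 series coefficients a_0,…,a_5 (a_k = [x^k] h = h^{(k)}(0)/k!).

L = (-3 + 4·x)·Dx + (1 - 3·x + 2·x^2)·Dx^2  (order 2).
h: a_k = 0, 8, 12, 56/3, 30, 248/5, …
ICs: h(0) = 0, h′(0) = 8.

f: a_k = 2, 4, 8, 16, 32, 64, …
g: a_k = 4, 4, 4, 4, 4, 4, …
Product ⇒ symmetric product L₀, ord ≤ 1.
∫: right-multiply L₀ by Dx.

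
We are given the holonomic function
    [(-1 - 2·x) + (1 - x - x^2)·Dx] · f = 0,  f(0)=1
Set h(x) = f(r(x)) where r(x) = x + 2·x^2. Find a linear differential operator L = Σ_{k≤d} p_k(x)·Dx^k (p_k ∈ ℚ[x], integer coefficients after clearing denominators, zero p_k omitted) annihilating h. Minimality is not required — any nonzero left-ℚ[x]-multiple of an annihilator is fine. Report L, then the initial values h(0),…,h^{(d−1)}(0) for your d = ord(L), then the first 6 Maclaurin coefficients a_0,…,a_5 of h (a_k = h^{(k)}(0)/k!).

L = (1 + 6·x + 12·x^2 + 16·x^3) + (-1 + x + 3·x^2 + 4·x^3 + 4·x^4)·Dx  (order 1).
h: a_k = 1, 1, 4, 11, 31, 84, …
ICs: h(0) = 1.

f: a_k = 1, 1, 2, 3, 5, 8, …
Substitute x→r, Dx→(1/r')Dx; clear ⇒ L₀.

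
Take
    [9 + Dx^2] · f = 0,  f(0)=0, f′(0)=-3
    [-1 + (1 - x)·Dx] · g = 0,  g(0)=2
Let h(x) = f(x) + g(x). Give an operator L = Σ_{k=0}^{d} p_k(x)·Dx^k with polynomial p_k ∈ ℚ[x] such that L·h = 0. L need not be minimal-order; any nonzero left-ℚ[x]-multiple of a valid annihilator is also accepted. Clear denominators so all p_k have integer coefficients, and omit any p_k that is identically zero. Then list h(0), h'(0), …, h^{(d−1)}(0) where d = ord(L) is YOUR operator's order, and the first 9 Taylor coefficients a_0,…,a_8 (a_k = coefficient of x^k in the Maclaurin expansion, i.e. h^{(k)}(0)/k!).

L = (-135 + 162·x - 81·x^2) + (99 - 261·x + 243·x^2 - 81·x^3)·Dx + (-15 + 18·x - 9·x^2)·Dx^2 + (11 - 29·x + 27·x^2 - 9·x^3)·Dx^3  (order 3).
h: a_k = 2, -1, 2, 13/2, 2, -1/40, 2, 1363/560, 2, …
ICs: h(0) = 2, h′(0) = -1, h′′(0) = 4.

f: a_k = 0, -3, 0, 9/2, 0, -81/40, 0, 243/560, 0, …
g: a_k = 2, 2, 2, 2, 2, 2, 2, 2, 2, …
Weyl lclm of L_f,L_g ⇒ L₀ (ord ≤ 3).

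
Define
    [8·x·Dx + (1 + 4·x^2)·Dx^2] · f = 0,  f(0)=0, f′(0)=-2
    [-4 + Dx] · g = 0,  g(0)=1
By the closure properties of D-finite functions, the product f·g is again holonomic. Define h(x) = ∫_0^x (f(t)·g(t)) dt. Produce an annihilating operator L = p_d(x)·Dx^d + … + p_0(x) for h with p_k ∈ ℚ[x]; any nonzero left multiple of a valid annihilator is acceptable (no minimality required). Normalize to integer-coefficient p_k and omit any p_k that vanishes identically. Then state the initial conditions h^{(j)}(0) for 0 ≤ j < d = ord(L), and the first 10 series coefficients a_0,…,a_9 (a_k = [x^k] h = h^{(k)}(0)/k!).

L = (16 - 32·x + 64·x^2)·Dx + (-8 + 8·x - 32·x^2)·Dx^2 + (1 + 4·x^2)·Dx^3  (order 3).
h: a_k = 0, 0, -1, -8/3, -10/3, -32/15, -16/15, -128/63, -208/105, 6656/2835, …
ICs: h(0) = 0, h′(0) = 0, h′′(0) = -2.

f: a_k = 0, -2, 0, 8/3, 0, -32/5, 0, 128/7, 0, -512/9, …
g: a_k = 1, 4, 8, 32/3, 32/3, 128/15, 256/45, 1024/315, 512/315, 2048/2835, …
h₀=f·g: eliminate ⇒ L₀, order ≤ 2·1.
h=∫₀ˣh₀: take L = L₀·Dx.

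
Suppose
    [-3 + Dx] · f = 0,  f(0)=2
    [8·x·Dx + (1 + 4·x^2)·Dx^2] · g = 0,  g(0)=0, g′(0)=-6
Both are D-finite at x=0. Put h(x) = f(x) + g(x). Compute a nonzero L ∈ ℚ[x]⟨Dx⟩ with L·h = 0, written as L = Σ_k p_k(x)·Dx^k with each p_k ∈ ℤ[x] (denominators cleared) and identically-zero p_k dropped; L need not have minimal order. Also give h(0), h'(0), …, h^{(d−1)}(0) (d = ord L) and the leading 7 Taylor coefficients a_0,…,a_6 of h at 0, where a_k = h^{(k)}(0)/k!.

f: a_k = 2, 6, 9, 9, 27/4, 81/20, 81/40, …
g: a_k = 0, -6, 0, 8, 0, -96/5, 0, …
Weyl lclm of L_f,L_g ⇒ L₀ (ord ≤ 3).
L = (24 - 72·x - 288·x^2 - 288·x^3)·Dx + (-17 + 24·x^2 - 144·x^4)·Dx^2 + (3 + 8·x + 24·x^2 + 32·x^3 + 48·x^4)·Dx^3  (order 3).
h: a_k = 2, 0, 9, 17, 27/4, -303/20, 81/40, …
ICs: h(0) = 2, h′(0) = 0, h′′(0) = 18.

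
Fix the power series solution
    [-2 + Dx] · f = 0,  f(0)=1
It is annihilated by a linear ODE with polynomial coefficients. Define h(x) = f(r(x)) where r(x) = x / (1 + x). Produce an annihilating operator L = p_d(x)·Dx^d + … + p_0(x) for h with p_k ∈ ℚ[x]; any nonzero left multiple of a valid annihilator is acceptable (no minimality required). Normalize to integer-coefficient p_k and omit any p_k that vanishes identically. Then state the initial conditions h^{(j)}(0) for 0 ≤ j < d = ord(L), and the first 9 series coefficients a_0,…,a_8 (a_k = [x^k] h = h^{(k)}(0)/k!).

L = -2 + (1 + 2·x + x^2)·Dx  (order 1).
h: a_k = 1, 2, 0, -2/3, 2/3, -2/5, 4/45, 10/63, -32/105, …
ICs: h(0) = 1.

f: a_k = 1, 2, 2, 4/3, 2/3, 4/15, 4/45, 8/315, 2/315, …
f∘r: x↦r, Dx↦Dx/r' in L_f ⇒ L₀.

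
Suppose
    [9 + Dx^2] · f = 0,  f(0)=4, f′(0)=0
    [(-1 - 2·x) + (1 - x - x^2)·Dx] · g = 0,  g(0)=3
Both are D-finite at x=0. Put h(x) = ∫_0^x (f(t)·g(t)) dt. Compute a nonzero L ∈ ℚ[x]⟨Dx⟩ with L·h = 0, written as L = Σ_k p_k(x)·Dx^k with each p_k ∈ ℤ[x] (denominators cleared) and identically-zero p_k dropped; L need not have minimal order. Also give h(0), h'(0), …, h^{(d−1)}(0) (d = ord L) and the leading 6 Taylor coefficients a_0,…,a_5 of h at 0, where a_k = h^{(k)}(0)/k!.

L = (-7 + 9·x + 9·x^2)·Dx + (2 + 4·x)·Dx^2 + (-1 + x + x^2)·Dx^3  (order 3).
h: a_k = 0, 12, 6, -10, -9/2, -3/2, …
ICs: h(0) = 0, h′(0) = 12, h′′(0) = 12.

f: a_k = 4, 0, -18, 0, 27/2, 0, …
g: a_k = 3, 3, 6, 9, 15, 24, …
L₀ := L_f ⊗_s L_g (sym. prod.), ord ≤ 2.
h=∫₀ˣh₀: take L = L₀·Dx.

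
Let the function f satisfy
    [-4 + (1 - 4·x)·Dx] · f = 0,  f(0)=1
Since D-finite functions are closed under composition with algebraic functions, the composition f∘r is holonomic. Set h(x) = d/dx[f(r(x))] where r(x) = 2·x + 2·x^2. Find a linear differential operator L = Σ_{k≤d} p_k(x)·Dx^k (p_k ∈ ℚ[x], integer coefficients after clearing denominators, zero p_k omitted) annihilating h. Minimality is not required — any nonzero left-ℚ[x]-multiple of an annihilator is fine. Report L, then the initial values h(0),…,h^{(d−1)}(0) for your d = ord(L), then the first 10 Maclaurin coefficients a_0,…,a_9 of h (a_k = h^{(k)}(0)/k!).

f: a_k = 1, 4, 16, 64, 256, 1024, 4096, 16384, 65536, 262144, …
f∘r: x↦r, Dx↦Dx/r' in L_f ⇒ L₀.
h₀' ⇒ L via d/dx closure of L₀.
L = (18 + 48·x + 48·x^2) + (-1 + 6·x + 24·x^2 + 16·x^3)·Dx  (order 1).
h: a_k = 8, 144, 1920, 22784, 253440, 2706432, 28098560, 285769728, 2860941312, 28288286720, …
ICs: h(0) = 8.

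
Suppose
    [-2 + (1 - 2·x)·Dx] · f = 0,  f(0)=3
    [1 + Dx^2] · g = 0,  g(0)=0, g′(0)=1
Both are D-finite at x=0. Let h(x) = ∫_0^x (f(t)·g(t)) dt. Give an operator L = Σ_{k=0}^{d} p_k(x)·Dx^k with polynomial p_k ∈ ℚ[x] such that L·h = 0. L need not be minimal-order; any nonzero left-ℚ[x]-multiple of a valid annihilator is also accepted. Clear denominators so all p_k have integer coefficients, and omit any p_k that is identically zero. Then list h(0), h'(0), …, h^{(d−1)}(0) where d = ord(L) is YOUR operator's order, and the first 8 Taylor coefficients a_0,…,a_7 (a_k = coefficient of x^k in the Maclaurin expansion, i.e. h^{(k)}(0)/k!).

L = (-1 + 2·x)·Dx + 4·Dx^2 + (-1 + 2·x)·Dx^3  (order 3).
h: a_k = 0, 0, 3/2, 2, 23/8, 23/5, 1841/240, 263/20, …
ICs: h(0) = 0, h′(0) = 0, h′′(0) = 3.

f: a_k = 3, 6, 12, 24, 48, 96, 192, 384, …
g: a_k = 0, 1, 0, -1/6, 0, 1/120, 0, -1/5040, …
L₀ := L_f ⊗_s L_g (sym. prod.), ord ≤ 2.
Integrate: L := L₀·Dx.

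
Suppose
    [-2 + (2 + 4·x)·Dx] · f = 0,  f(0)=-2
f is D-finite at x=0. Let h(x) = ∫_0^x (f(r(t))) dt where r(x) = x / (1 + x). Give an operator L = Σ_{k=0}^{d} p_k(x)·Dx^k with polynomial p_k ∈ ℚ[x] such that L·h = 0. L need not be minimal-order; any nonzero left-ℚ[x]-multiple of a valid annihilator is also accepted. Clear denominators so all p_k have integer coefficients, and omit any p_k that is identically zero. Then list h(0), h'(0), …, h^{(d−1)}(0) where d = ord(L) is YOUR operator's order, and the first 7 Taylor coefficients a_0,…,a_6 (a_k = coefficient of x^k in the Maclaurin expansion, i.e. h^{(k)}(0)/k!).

L = -Dx + (1 + 4·x + 3·x^2)·Dx^2  (order 2).
h: a_k = 0, -2, -1, 1, -5/4, 37/20, -25/8, …
ICs: h(0) = 0, h′(0) = -2.

f: a_k = -2, -2, 1, -1, 5/4, -7/4, 21/8, …
h₀=f(r): pull back L_f along r ⇒ L₀.
∫: right-multiply L₀ by Dx.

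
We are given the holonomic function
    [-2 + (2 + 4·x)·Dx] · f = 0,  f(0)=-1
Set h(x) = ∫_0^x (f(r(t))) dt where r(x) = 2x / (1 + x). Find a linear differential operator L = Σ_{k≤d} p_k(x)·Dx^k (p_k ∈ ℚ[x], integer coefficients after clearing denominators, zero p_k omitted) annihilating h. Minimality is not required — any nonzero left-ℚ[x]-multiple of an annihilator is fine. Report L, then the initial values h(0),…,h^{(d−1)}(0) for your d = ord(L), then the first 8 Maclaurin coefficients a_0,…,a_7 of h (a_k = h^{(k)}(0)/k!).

L = -2·Dx + (1 + 6·x + 5·x^2)·Dx^2  (order 2).
h: a_k = 0, -1, -1, 4/3, -5/2, 6, -17, 376/7, …
ICs: h(0) = 0, h′(0) = -1.

f: a_k = -1, -1, 1/2, -1/2, 5/8, -7/8, 21/16, -33/16, …
f∘r: x↦r, Dx↦Dx/r' in L_f ⇒ L₀.
h=∫h₀ ⇒ L = L₀·Dx.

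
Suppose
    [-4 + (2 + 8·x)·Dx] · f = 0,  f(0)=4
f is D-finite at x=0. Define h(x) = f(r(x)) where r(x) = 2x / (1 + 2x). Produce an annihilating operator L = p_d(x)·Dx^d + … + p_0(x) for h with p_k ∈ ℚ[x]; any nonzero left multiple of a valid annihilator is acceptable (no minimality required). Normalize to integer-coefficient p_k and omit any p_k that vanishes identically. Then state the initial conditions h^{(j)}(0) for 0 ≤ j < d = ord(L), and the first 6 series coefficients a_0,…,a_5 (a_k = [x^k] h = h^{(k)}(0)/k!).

L = -4 + (1 + 12·x + 20·x^2)·Dx  (order 1).
h: a_k = 4, 16, -64, 320, -1920, 13056, …
ICs: h(0) = 4.

f: a_k = 4, 8, -8, 16, -40, 112, …
f∘r: x↦r, Dx↦Dx/r' in L_f ⇒ L₀.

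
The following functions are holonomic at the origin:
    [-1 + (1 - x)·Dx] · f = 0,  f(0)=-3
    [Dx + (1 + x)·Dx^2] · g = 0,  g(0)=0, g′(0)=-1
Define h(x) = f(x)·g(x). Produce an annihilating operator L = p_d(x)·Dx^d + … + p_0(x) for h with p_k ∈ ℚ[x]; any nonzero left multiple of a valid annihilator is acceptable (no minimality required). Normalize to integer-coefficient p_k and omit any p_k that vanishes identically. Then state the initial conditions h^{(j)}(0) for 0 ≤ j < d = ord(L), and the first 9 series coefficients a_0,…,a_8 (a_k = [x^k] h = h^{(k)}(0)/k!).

L = 1 + (1 + 3·x)·Dx + (-1 + x^2)·Dx^2  (order 2).
h: a_k = 0, 3, 3/2, 5/2, 7/4, 47/20, 37/20, 319/140, 533/280, …
ICs: h(0) = 0, h′(0) = 3.

f: a_k = -3, -3, -3, -3, -3, -3, -3, -3, -3, …
g: a_k = 0, -1, 1/2, -1/3, 1/4, -1/5, 1/6, -1/7, 1/8, …
h₀=f·g: eliminate ⇒ L₀, order ≤ 1·2.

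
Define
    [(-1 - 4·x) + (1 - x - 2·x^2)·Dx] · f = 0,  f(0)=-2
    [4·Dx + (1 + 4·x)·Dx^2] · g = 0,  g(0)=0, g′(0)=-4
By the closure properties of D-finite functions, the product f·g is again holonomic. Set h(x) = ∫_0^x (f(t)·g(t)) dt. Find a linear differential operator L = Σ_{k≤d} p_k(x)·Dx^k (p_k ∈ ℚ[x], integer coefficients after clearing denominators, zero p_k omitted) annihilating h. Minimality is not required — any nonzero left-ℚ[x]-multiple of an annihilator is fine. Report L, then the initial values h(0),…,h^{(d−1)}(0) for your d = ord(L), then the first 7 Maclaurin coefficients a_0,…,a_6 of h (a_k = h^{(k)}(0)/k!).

f: a_k = -2, -2, -6, -10, -22, -42, -86, …
g: a_k = 0, -4, 8, -64/3, 64, -1024/5, 2048/3, …
L₀ := L_f ⊗_s L_g (sym. prod.), ord ≤ 2.
∫: right-multiply L₀ by Dx.
L = (8 + 32·x)·Dx + (-2 + 20·x + 40·x^2)·Dx^2 + (-1 - 3·x + 6·x^2 + 8·x^3)·Dx^3  (order 3).
h: a_k = 0, 0, 4, -8/3, 38/3, -56/3, 348/5, …
ICs: h(0) = 0, h′(0) = 0, h′′(0) = 8.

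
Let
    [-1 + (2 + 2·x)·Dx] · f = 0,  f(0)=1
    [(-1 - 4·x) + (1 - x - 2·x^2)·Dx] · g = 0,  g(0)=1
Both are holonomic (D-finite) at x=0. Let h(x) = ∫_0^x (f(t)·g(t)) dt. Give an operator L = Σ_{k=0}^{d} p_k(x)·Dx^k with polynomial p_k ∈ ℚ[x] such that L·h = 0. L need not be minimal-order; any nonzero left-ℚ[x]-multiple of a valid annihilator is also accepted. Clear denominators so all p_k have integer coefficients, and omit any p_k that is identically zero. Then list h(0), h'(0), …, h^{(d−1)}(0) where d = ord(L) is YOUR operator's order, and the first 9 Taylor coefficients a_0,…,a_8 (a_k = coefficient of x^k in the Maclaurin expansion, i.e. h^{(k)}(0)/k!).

L = (3 + 6·x)·Dx + (-2 + 2·x + 4·x^2)·Dx^2  (order 2).
h: a_k = 0, 1, 3/4, 9/8, 103/64, 1683/640, 2223/512, 53583/7168, 213903/16384, …
ICs: h(0) = 0, h′(0) = 1.

f: a_k = 1, 1/2, -1/8, 1/16, -5/128, 7/256, -21/1024, 33/2048, -429/32768, …
g: a_k = 1, 1, 3, 5, 11, 21, 43, 85, 171, …
f·g: L₀ = L_f ⊗_s L_g, ord ≤ 1·1.
∫: right-multiply L₀ by Dx.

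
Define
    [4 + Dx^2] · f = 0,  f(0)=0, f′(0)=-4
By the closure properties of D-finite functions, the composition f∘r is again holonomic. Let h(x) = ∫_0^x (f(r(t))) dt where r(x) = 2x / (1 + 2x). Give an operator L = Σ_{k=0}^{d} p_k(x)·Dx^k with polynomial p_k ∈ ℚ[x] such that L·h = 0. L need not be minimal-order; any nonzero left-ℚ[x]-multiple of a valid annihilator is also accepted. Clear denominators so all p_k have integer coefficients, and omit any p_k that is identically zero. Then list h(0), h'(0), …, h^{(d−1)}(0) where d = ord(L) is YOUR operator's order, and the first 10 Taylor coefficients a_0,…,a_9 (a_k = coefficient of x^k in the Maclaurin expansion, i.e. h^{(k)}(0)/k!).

f: a_k = 0, -4, 0, 8/3, 0, -8/15, 0, 16/315, 0, -8/2835, …
f∘r: x↦r, Dx↦Dx/r' in L_f ⇒ L₀.
h=∫₀ˣh₀: take L = L₀·Dx.
L = 16·Dx + (4 + 24·x + 48·x^2 + 32·x^3)·Dx^2 + (1 + 8·x + 24·x^2 + 32·x^3 + 16·x^4)·Dx^3  (order 3).
h: a_k = 0, 0, -4, 16/3, -8/3, -64/5, 2752/45, -1280/7, 141376/315, -388096/405, …
ICs: h(0) = 0, h′(0) = 0, h′′(0) = -8.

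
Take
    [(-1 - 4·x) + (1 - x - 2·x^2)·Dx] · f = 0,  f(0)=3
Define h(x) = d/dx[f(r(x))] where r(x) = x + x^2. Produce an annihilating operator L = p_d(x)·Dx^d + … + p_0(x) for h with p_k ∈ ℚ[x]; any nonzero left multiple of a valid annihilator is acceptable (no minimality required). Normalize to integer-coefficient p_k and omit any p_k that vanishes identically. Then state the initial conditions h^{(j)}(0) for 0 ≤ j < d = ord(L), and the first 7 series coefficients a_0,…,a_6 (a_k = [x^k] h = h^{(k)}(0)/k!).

f: a_k = 3, 3, 9, 15, 33, 63, 129, …
Change of var in L_f (x↦r) gives L₀.
h=h₀': d/dx-closure on L₀ ⇒ L.
L = (8 + 10·x + 30·x^2 + 40·x^3 + 20·x^4) + (-1 - x + 5·x^2 + 10·x^3 + 10·x^4 + 4·x^5)·Dx  (order 1).
h: a_k = 3, 24, 99, 348, 1200, 3942, 12537, …
ICs: h(0) = 3.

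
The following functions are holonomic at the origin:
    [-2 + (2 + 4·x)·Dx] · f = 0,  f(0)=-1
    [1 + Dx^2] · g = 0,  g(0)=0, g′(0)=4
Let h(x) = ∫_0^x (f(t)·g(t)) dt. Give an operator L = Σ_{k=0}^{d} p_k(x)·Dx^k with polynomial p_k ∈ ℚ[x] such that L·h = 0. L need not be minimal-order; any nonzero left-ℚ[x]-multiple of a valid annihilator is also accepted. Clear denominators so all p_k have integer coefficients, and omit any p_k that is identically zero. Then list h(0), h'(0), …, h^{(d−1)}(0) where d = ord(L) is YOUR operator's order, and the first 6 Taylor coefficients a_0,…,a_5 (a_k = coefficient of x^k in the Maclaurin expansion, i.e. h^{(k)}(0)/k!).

L = (4 + 4·x + 4·x^2)·Dx + (-2 - 4·x)·Dx^2 + (1 + 4·x + 4·x^2)·Dx^3  (order 3).
h: a_k = 0, 0, -2, -4/3, 2/3, -4/15, …
ICs: h(0) = 0, h′(0) = 0, h′′(0) = -4.

f: a_k = -1, -1, 1/2, -1/2, 5/8, -7/8, …
g: a_k = 0, 4, 0, -2/3, 0, 1/30, …
Sym-product of L_f,L_g gives L₀ (≤ ord 2).
Integrate: L := L₀·Dx.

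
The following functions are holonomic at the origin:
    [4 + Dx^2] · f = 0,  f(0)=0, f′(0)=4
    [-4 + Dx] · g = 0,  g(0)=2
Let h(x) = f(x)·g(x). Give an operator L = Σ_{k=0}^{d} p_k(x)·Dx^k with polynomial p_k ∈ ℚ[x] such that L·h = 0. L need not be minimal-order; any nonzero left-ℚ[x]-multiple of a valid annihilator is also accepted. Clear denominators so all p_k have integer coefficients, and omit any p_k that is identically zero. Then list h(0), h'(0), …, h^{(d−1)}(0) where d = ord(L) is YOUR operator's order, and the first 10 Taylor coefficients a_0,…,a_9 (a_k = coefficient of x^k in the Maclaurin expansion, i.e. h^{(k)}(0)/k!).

f: a_k = 0, 4, 0, -8/3, 0, 8/15, 0, -16/315, 0, 8/2835, …
g: a_k = 2, 8, 16, 64/3, 64/3, 256/15, 512/45, 2048/315, 1024/315, 4096/2835, …
f·g: L₀ = L_f ⊗_s L_g, ord ≤ 2·1.
L = 20 - 8·Dx + Dx^2  (order 2).
h: a_k = 0, 8, 32, 176/3, 64, 656/15, 704/45, -928/315, -128/15, -19184/2835, …
ICs: h(0) = 0, h′(0) = 8.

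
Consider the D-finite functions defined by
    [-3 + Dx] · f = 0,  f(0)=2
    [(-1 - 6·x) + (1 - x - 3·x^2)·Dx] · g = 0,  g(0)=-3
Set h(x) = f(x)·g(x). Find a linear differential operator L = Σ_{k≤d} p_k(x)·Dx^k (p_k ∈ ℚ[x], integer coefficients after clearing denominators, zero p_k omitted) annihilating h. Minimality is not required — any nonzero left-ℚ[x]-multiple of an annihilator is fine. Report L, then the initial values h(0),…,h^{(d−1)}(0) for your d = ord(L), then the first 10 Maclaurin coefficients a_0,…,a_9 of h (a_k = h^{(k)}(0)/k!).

L = (4 + 3·x - 9·x^2) + (-1 + x + 3·x^2)·Dx  (order 1).
h: a_k = -6, -24, -69, -168, -1581/4, -4557/5, -84129/40, -169401/35, -24977523/2240, -14375811/560, …
ICs: h(0) = -6.

f: a_k = 2, 6, 9, 9, 27/4, 81/20, 81/40, 243/280, 729/2240, 243/2240, …
g: a_k = -3, -3, -12, -21, -57, -120, -291, -651, -1524, -3477, …
f·g: L₀ = L_f ⊗_s L_g, ord ≤ 1·1.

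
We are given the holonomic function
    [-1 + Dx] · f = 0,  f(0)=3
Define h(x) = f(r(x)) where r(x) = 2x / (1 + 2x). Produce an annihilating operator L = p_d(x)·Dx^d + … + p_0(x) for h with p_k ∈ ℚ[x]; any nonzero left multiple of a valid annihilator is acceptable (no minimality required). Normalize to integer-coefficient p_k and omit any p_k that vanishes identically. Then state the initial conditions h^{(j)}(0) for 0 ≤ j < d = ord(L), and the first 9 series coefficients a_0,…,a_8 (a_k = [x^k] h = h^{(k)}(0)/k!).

f: a_k = 3, 3, 3/2, 1/2, 1/8, 1/40, 1/240, 1/1680, 1/13440, …
Substitute x→r, Dx→(1/r')Dx; clear ⇒ L₀.
L = -2 + (1 + 4·x + 4·x^2)·Dx  (order 1).
h: a_k = 3, 6, -6, 4, 2, -76/5, 604/15, -8728/105, 15682/105, …
ICs: h(0) = 3.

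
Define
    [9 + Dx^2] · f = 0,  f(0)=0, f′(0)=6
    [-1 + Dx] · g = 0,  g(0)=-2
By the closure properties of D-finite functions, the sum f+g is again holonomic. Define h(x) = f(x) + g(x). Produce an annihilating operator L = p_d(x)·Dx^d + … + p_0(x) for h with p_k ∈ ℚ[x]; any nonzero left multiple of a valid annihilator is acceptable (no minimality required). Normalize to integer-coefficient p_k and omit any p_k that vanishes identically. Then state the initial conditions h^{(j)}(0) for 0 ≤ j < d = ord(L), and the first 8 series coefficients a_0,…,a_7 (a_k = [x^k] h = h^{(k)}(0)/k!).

f: a_k = 0, 6, 0, -9, 0, 81/20, 0, -243/280, …
g: a_k = -2, -2, -1, -1/3, -1/12, -1/60, -1/360, -1/2520, …
f+g: L₀ = lclm(L_f,L_g), ord ≤ 2+1.
L = -9 + 9·Dx - Dx^2 + Dx^3  (order 3).
h: a_k = -2, 4, -1, -28/3, -1/12, 121/30, -1/360, -547/630, …
ICs: h(0) = -2, h′(0) = 4, h′′(0) = -2.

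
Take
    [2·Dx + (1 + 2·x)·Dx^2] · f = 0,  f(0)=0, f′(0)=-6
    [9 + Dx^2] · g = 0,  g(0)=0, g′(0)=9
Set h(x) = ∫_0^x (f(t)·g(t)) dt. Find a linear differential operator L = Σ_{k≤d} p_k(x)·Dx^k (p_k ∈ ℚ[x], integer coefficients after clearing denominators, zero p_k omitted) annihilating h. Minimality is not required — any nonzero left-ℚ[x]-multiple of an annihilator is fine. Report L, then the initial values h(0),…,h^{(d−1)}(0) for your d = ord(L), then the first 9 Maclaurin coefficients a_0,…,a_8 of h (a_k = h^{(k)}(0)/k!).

L = (63 + 1053·x + 3969·x^2 + 5832·x^3 + 2916·x^4)·Dx + (63 + 450·x + 972·x^2 + 648·x^3)·Dx^2 + (25 + 270·x + 918·x^2 + 1296·x^3 + 648·x^4)·Dx^3 + (7 + 50·x + 108·x^2 + 72·x^3)·Dx^4 + (2 + 17·x + 53·x^2 + 72·x^3 + 36·x^4)·Dx^5  (order 5).
h: a_k = 0, 0, 0, -18, 27/2, 9/5, 9/2, -405/28, 3249/160, …
ICs: h(0) = 0, h′(0) = 0, h′′(0) = 0, h′′′(0) = -108, h′′′′(0) = 324.

f: a_k = 0, -6, 6, -8, 12, -96/5, 32, -384/7, 96, …
g: a_k = 0, 9, 0, -27/2, 0, 243/40, 0, -729/560, 0, …
Product ⇒ symmetric product L₀, ord ≤ 4.
h=∫₀ˣh₀: take L = L₀·Dx.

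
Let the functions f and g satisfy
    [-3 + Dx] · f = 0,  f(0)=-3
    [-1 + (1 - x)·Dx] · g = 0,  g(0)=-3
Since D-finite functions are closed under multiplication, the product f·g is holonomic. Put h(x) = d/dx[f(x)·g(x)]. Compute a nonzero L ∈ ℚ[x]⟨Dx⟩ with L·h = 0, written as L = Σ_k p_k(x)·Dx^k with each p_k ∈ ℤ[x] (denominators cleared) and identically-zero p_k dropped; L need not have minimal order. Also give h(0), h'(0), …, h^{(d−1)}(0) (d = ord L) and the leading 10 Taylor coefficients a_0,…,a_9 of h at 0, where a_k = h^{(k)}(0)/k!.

L = (17 - 24·x + 9·x^2) + (-4 + 7·x - 3·x^2)·Dx  (order 1).
h: a_k = 36, 153, 351, 1179/2, 828, 41931/40, 50013/40, 806769/560, 1820151/1120, 8096121/4480, …
ICs: h(0) = 36.

f: a_k = -3, -9, -27/2, -27/2, -81/8, -243/40, -243/80, -729/560, -2187/4480, -729/4480, …
g: a_k = -3, -3, -3, -3, -3, -3, -3, -3, -3, -3, …
L₀ := L_f ⊗_s L_g (sym. prod.), ord ≤ 1.
h₀' ⇒ L via d/dx closure of L₀.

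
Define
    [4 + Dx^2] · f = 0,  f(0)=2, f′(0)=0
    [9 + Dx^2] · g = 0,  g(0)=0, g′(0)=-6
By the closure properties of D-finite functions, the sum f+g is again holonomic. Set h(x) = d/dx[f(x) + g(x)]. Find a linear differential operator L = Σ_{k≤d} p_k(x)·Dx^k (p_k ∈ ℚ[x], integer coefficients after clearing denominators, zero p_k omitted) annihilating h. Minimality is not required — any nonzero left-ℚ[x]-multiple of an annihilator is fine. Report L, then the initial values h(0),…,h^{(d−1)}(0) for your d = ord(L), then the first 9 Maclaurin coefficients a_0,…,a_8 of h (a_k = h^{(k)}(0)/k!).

L = 36 + 13·Dx^2 + Dx^4  (order 4).
h: a_k = -6, -8, 27, 16/3, -81/4, -16/15, 243/40, 32/315, -2187/2240, …
ICs: h(0) = -6, h′(0) = -8, h′′(0) = 54, h′′′(0) = 32.

f: a_k = 2, 0, -4, 0, 4/3, 0, -8/45, 0, 4/315, …
g: a_k = 0, -6, 0, 9, 0, -81/20, 0, 243/280, 0, …
L₀ := lclm(L_f,L_g); ord L₀ ≤ 2+2.
Differentiate: ansatz ord ≤ ord L₀ ⇒ L.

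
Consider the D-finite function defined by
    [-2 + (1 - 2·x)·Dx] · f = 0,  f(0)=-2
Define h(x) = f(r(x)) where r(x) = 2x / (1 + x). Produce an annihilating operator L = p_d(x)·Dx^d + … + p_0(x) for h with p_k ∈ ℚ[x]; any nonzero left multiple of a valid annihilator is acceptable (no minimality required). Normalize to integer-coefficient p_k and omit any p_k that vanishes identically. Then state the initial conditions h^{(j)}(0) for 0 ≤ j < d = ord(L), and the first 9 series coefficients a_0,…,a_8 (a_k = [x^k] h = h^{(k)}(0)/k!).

L = 4 + (-1 + 2·x + 3·x^2)·Dx  (order 1).
h: a_k = -2, -8, -24, -72, -216, -648, -1944, -5832, -17496, …
ICs: h(0) = -2.

f: a_k = -2, -4, -8, -16, -32, -64, -128, -256, -512, …
f∘r: x↦r, Dx↦Dx/r' in L_f ⇒ L₀.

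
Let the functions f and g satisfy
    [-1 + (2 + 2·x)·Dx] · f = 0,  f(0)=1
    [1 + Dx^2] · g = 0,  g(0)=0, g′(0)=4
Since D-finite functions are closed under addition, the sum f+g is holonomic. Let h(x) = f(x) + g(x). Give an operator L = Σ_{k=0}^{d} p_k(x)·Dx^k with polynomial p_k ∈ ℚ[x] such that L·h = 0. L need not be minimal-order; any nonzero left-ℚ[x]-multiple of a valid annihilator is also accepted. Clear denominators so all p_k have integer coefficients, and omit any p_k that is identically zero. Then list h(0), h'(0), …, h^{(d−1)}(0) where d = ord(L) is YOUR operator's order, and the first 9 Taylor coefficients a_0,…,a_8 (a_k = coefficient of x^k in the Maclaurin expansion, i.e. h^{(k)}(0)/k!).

L = (-7 - 8·x - 4·x^2) + (6 + 22·x + 24·x^2 + 8·x^3)·Dx + (-7 - 8·x - 4·x^2)·Dx^2 + (6 + 22·x + 24·x^2 + 8·x^3)·Dx^3  (order 3).
h: a_k = 1, 9/2, -1/8, -29/48, -5/128, 233/3840, -21/1024, 9883/645120, -429/32768, …
ICs: h(0) = 1, h′(0) = 9/2, h′′(0) = -1/4.

f: a_k = 1, 1/2, -1/8, 1/16, -5/128, 7/256, -21/1024, 33/2048, -429/32768, …
g: a_k = 0, 4, 0, -2/3, 0, 1/30, 0, -1/1260, 0, …
f+g: L₀ = lclm(L_f,L_g), ord ≤ 1+2.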